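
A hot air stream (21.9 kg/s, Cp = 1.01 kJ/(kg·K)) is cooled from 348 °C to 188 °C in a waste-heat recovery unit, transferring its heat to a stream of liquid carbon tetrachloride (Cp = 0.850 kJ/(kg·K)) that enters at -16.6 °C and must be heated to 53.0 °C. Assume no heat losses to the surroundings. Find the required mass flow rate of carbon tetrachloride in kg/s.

ṁ_c = 59.8 kg/s

Heat released by hot stream: Q = 21.9 × 1.01 × (348 − 188) = 3539 kJ/s
Energy balance on cold side (adiabatic exchanger): Q = ṁ_c·Cp_c·(T_c,out − T_c,in)
ṁ_c = 3539 / [0.850 × (53.0 − -16.6)] = 59.822 kg/s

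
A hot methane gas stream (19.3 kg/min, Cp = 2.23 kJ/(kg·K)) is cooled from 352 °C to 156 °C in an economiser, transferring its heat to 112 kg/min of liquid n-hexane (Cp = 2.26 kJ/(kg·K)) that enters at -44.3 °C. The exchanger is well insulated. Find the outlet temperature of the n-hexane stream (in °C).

Heat released by hot stream: Q = 19.3 × 2.23 × (352 − 156) = 8435.6 kJ/min
Energy balance on cold side (adiabatic exchanger): Q = ṁ_c·Cp_c·(T_c,out − T_c,in)
T_c,out = -44.3 + 8435.6/(112 × 2.26) = -10.973 °C

T_c,out = -11.0 °C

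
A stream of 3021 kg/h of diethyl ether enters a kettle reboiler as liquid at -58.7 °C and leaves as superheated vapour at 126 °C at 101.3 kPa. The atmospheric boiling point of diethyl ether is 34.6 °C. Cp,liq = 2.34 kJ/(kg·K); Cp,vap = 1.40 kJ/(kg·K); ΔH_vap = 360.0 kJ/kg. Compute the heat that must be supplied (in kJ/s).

Q = 593 kJ/s

liquid -58.7→34.6 °C: 218.32 kJ/kg
vaporisation at 34.6 °C: 360 kJ/kg
vapour 34.6→126 °C: 127.96 kJ/kg
Δh = 218.32 + 360 + 127.96 = 706.28 kJ/kg
Q = ṁ·Δh = 3021 kg/h × 706.28 kJ/kg = 2.1337e+06 kJ/h
|Q| = 592.69 kW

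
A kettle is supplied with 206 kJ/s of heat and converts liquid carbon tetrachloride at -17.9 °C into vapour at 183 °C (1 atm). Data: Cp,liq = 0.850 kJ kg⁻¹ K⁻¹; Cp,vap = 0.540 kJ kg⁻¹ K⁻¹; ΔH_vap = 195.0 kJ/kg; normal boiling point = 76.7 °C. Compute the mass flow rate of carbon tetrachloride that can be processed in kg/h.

Δh = 0.850×(76.7−-17.9) + 195.0 + 0.540×(183−76.7) = 332.81 kJ/kg
Q = 206 kJ/s = 206 kJ/s = 741600 kJ/h
ṁ = Q/Δh = 741600 / 332.81 = 2228.3 kg/h

ṁ = 2230 kg/h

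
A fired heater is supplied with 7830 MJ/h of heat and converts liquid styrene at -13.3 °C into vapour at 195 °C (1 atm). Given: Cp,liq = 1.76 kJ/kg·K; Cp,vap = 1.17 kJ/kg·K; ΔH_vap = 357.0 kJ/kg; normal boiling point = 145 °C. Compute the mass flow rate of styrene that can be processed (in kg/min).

ṁ = 188 kg/min

Δh = 1.76×(145−-13.3) + 357.0 + 1.17×(195−145) = 694.11 kJ/kg
Q = 7830 MJ/h = 2175 kJ/s = 130500 kJ/min
ṁ = Q/Δh = 130500 / 694.11 = 188.01 kg/min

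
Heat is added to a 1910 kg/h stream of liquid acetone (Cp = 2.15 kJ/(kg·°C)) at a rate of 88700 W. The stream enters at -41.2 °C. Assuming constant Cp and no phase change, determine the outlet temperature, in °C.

Q = 88700 W = 319320 kJ/h
ΔT = Q/(ṁ·Cp) = 319320/(1910×2.15) = 77.76 K
T_out = -41.2 + 77.76 = 36.56 °C

T_out = 36.6 °C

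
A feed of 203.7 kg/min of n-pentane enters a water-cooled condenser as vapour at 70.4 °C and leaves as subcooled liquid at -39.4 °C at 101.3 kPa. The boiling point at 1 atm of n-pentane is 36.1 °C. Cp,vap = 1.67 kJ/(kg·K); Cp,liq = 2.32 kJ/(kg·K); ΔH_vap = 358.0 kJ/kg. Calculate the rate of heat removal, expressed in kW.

vapour 70.4→36.1 °C: -57.281 kJ/kg
condensation at 36.1 °C: -358 kJ/kg
liquid 36.1→-39.4 °C: -175.16 kJ/kg
Δh = -57.281 + -358 + -175.16 = -590.44 kJ/kg
Q = ṁ·Δh = 203.7 kg/min × -590.44 kJ/kg = -120270 kJ/min
|Q| = 2004.5 kW

Q_c = 2000 kW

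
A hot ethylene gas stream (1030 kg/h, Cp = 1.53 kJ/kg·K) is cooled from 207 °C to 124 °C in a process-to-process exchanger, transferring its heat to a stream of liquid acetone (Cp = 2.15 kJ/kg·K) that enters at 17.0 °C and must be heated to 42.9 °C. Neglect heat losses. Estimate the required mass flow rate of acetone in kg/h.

Heat released by hot stream: Q = 1030 × 1.53 × (207 − 124) = 130800 kJ/h
Energy balance on cold side (adiabatic exchanger): Q = ṁ_c·Cp_c·(T_c,out − T_c,in)
ṁ_c = 130800 / [2.15 × (42.9 − 17.0)] = 2348.9 kg/h

ṁ_c = 2350 kg/h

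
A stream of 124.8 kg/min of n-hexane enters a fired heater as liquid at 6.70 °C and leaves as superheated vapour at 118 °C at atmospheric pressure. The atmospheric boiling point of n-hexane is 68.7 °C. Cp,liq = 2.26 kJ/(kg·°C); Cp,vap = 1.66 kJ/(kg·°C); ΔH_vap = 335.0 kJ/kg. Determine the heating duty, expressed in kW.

liquid 6.70→68.7 °C: 140.12 kJ/kg
vaporisation at 68.7 °C: 335 kJ/kg
vapour 68.7→118 °C: 81.838 kJ/kg
Δh = 140.12 + 335 + 81.838 = 556.96 kJ/kg
Q = ṁ·Δh = 124.8 kg/min × 556.96 kJ/kg = 69508 kJ/min
|Q| = 1158.5 kW

Q = 1160 kW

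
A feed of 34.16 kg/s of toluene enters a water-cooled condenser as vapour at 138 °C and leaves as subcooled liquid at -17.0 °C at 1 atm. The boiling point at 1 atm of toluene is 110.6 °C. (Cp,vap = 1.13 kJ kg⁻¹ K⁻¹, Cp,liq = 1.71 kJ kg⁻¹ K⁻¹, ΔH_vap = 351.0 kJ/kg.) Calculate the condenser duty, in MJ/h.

Q_c = 73800 MJ/h

vapour 138→110.6 °C: -30.962 kJ/kg
condensation at 110.6 °C: -351 kJ/kg
liquid 110.6→-17.0 °C: -218.2 kJ/kg
Δh = -30.962 + -351 + -218.2 = -600.16 kJ/kg
Q = ṁ·Δh = 34.16 kg/s × -600.16 kJ/kg = -20501 kJ/s
|Q| = 20501 kW = 73805 MJ/h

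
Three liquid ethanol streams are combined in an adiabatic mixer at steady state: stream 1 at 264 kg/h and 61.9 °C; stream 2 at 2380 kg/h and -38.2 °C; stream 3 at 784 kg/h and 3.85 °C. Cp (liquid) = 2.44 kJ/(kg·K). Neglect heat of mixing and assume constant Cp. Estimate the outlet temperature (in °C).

T_out = -20.9 °C

Adiabatic, steady state ⇒ Σ ṁᵢCp,ᵢ(T_out − Tᵢ) = 0
Σ ṁᵢCp,ᵢTᵢ = 264×2.44×61.9 + 2380×2.44×-38.2 + 784×2.44×3.85 = -174600
Σ ṁᵢCp,ᵢ = 264×2.44 + 2380×2.44 + 784×2.44 = 8364.3
T_out = -174600 / 8364.3 = -20.874 °C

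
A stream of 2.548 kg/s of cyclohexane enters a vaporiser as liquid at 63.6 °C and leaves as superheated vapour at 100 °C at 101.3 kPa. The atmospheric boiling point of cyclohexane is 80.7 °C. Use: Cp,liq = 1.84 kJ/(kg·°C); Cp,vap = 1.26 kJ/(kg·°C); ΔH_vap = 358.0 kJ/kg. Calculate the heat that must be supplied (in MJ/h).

Q = 3800 MJ/h

liquid 63.6→80.7 °C: 31.464 kJ/kg
vaporisation at 80.7 °C: 358 kJ/kg
vapour 80.7→100 °C: 24.318 kJ/kg
Δh = 31.464 + 358 + 24.318 = 413.78 kJ/kg
Q = ṁ·Δh = 2.548 kg/s × 413.78 kJ/kg = 1054.3 kJ/s
|Q| = 1054.3 kW = 3795.5 MJ/h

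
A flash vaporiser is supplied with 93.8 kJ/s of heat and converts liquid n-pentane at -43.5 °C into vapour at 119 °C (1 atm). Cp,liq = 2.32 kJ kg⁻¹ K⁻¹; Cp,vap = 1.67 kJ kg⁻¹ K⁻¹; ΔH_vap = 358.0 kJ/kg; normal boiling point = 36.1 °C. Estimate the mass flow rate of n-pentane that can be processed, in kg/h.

ṁ = 496 kg/h

Δh = 2.32×(36.1−-43.5) + 358.0 + 1.67×(119−36.1) = 681.12 kJ/kg
Q = 93.8 kJ/s = 93.8 kJ/s = 337680 kJ/h
ṁ = Q/Δh = 337680 / 681.12 = 495.78 kg/h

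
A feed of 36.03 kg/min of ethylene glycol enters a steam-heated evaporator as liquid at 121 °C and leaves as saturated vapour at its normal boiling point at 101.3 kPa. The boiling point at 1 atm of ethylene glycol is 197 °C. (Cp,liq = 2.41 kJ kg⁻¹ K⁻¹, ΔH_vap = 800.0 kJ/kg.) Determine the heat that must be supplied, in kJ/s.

liquid 121→197 °C: 183.16 kJ/kg
vaporisation at 197 °C: 800 kJ/kg
Δh = 183.16 + 800 = 983.16 kJ/kg
Q = ṁ·Δh = 36.03 kg/min × 983.16 kJ/kg = 35423 kJ/min
|Q| = 590.39 kW

Q = 590 kJ/s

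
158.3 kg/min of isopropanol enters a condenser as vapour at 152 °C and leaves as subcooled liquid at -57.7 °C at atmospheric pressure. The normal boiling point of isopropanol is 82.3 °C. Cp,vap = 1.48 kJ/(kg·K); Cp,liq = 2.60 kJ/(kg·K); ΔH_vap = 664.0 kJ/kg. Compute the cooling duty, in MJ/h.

vapour 152→82.3 °C: -103.16 kJ/kg
condensation at 82.3 °C: -664 kJ/kg
liquid 82.3→-57.7 °C: -364 kJ/kg
Δh = -103.16 + -664 + -364 = -1131.2 kJ/kg
Q = ṁ·Δh = 158.3 kg/min × -1131.2 kJ/kg = -179060 kJ/min
|Q| = 2984.4 kW = 10744 MJ/h

Q_c = 10700 MJ/h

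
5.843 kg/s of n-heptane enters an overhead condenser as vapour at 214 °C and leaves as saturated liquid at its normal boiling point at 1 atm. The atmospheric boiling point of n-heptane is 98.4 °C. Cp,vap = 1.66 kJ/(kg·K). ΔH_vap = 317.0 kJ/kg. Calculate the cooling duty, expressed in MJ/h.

vapour 214→98.4 °C: -191.9 kJ/kg
condensation at 98.4 °C: -317 kJ/kg
Δh = -191.9 + -317 = -508.9 kJ/kg
Q = ṁ·Δh = 5.843 kg/s × -508.9 kJ/kg = -2973.5 kJ/s
|Q| = 2973.5 kW = 10705 MJ/h

Q_c = 10700 MJ/h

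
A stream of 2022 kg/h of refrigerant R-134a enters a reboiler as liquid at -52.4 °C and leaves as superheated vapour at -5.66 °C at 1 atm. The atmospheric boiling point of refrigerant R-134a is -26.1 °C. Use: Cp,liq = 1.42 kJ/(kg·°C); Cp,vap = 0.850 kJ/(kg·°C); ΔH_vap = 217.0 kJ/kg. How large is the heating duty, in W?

liquid -52.4→-26.1 °C: 37.346 kJ/kg
vaporisation at -26.1 °C: 217 kJ/kg
vapour -26.1→-5.66 °C: 17.374 kJ/kg
Δh = 37.346 + 217 + 17.374 = 271.72 kJ/kg
Q = ṁ·Δh = 2022 kg/h × 271.72 kJ/kg = 549420 kJ/h
|Q| = 152.62 kW = 152620 W

Q = 153000 W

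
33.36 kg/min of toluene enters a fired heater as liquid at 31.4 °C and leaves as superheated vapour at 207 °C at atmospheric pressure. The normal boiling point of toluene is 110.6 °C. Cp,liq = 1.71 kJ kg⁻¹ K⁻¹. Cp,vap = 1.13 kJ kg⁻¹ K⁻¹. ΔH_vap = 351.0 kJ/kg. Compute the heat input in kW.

liquid 31.4→110.6 °C: 135.43 kJ/kg
vaporisation at 110.6 °C: 351 kJ/kg
vapour 110.6→207 °C: 108.93 kJ/kg
Δh = 135.43 + 351 + 108.93 = 595.36 kJ/kg
Q = ṁ·Δh = 33.36 kg/min × 595.36 kJ/kg = 19861 kJ/min
|Q| = 331.02 kW

Q = 331 kW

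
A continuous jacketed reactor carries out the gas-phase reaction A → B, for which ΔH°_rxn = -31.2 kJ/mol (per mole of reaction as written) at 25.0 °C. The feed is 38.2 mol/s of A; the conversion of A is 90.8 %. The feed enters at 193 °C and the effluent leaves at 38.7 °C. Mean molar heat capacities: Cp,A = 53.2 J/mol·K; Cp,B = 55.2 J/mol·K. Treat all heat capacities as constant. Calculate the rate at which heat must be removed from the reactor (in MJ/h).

Q_out = 5020 MJ/h

Extent of reaction ξ = 0.908 × 38.2 = 34.686 mol/s
Reaction term: ξ·ΔH°_rxn = 34.686 × -31.2 = -1082.2 kJ/s
Sensible, feed 193→25 °C: -341.42 kJ/s
Outlet flows (mol/s): A 3.5144, B 34.686
Sensible, products 25→38.7 °C: 28.792 kJ/s
Q = ΔH = -1394.8 kJ/s = -1394.8 kW
Heat removed = 5021.3 MJ/h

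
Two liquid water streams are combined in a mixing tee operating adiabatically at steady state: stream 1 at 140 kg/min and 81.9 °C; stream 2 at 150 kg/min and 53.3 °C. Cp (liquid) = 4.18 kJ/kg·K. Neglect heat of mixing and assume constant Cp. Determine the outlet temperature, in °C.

T_out = 67.1 °C

No heat crosses the boundary, so H_out = H_in.
Σ ṁᵢCp,ᵢTᵢ = 140×4.18×81.9 + 150×4.18×53.3 = 81347
Σ ṁᵢCp,ᵢ = 140×4.18 + 150×4.18 = 1212.2
T_out = 81347 / 1212.2 = 67.107 °C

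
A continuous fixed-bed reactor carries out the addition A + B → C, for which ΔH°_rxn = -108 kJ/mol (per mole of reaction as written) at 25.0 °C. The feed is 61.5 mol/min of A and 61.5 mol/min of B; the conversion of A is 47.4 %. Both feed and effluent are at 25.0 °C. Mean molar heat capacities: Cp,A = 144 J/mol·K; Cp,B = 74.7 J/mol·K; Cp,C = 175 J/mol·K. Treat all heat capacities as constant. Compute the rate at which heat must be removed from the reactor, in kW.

Extent of reaction ξ = 0.474 × 61.5 = 29.151 mol/min
Reaction term: ξ·ΔH°_rxn = 29.151 × -108 = -3148.3 kJ/min
Q = ΔH = -3148.3 kJ/min = -52.472 kW
Heat removed = 52.472 kW

Q_out = 52.5 kW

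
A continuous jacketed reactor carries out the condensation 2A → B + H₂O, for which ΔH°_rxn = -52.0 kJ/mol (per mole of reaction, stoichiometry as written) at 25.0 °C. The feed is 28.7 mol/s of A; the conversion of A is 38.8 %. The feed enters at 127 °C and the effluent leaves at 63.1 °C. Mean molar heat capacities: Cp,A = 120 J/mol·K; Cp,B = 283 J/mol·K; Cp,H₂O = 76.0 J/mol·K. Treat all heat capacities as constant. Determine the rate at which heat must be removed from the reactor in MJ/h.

Q_out = 1740 MJ/h

Extent of reaction ξ = 0.388 × 28.7 / 2 = 5.5678 mol/s
Reaction term: ξ·ΔH°_rxn = 5.5678 × -52.0 = -289.53 kJ/s
Sensible, feed 127→25 °C: -351.29 kJ/s
Outlet flows (mol/s): A 17.564, B 5.5678, H₂O 5.5678
Sensible, products 25→63.1 °C: 156.46 kJ/s
Q = ΔH = -484.35 kJ/s = -484.35 kW
Heat removed = 1743.7 MJ/h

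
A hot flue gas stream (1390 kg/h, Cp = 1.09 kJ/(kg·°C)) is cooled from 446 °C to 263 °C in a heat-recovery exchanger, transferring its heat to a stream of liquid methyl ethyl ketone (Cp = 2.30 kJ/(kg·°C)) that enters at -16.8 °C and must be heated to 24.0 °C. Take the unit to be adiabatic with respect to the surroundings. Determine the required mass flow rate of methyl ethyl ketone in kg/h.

Heat released by hot stream: Q = 1390 × 1.09 × (446 − 263) = 277260 kJ/h
Energy balance on cold side (adiabatic exchanger): Q = ṁ_c·Cp_c·(T_c,out − T_c,in)
ṁ_c = 277260 / [2.30 × (24.0 − -16.8)] = 2954.6 kg/h

ṁ_c = 2950 kg/h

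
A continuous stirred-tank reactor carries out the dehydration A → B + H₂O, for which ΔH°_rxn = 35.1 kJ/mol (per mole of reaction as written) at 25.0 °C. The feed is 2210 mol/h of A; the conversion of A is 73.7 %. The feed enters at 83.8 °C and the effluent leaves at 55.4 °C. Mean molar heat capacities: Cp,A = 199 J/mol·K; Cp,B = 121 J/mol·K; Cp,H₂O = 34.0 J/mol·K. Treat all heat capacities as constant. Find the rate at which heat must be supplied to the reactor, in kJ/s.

Extent of reaction ξ = 0.737 × 2210 = 1628.8 mol/h
Reaction term: ξ·ΔH°_rxn = 1628.8 × 35.1 = 57170 kJ/h
Sensible, feed 83.8→25 °C: -25860 kJ/h
Outlet flows (mol/h): A 581.23, B 1628.8, H₂O 1628.8
Sensible, products 25→55.4 °C: 11191 kJ/h
Q = ΔH = 42501 kJ/h = 11.806 kW
Heat supplied = 11.806 kJ/s

Q_in = 11.8 kJ/s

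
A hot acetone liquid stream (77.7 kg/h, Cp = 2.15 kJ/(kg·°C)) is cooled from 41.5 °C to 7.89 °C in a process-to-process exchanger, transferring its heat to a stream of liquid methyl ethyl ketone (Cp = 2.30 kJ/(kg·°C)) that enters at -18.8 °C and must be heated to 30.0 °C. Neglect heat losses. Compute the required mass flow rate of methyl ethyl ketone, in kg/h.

Heat released by hot stream: Q = 77.7 × 2.15 × (41.5 − 7.89) = 5614.7 kJ/h
Energy balance on cold side (adiabatic exchanger): Q = ṁ_c·Cp_c·(T_c,out − T_c,in)
ṁ_c = 5614.7 / [2.30 × (30.0 − -18.8)] = 50.024 kg/h

ṁ_c = 50.0 kg/h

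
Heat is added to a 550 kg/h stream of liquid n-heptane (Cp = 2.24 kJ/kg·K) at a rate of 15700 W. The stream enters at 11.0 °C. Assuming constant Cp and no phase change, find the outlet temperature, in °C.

T_out = 56.9 °C

Q = 15700 W = 56520 kJ/h
ΔT = Q/(ṁ·Cp) = 56520/(550×2.24) = 45.877 K
T_out = 11.0 + 45.877 = 56.877 °C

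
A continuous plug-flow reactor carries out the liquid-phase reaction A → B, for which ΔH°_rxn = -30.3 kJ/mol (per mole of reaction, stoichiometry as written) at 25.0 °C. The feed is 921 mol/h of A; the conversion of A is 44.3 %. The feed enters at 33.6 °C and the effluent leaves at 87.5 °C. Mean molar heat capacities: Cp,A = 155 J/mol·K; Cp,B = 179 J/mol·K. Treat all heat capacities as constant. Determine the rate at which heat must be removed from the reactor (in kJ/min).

Q_out = 67.6 kJ/min

Extent of reaction ξ = 0.443 × 921 = 408 mol/h
Reaction term: ξ·ΔH°_rxn = 408 × -30.3 = -12362 kJ/h
Sensible, feed 33.6→25 °C: -1227.7 kJ/h
Outlet flows (mol/h): A 513, B 408
Sensible, products 25→87.5 °C: 9534.2 kJ/h
Q = ΔH = -4056 kJ/h = -1.1267 kW
Heat removed = 67.6 kJ/min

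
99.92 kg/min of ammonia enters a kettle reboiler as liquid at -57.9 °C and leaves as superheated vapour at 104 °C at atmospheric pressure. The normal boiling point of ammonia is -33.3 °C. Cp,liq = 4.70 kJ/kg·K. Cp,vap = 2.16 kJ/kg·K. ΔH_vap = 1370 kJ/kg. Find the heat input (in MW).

liquid -57.9→-33.3 °C: 115.62 kJ/kg
vaporisation at -33.3 °C: 1370 kJ/kg
vapour -33.3→104 °C: 296.57 kJ/kg
Δh = 115.62 + 1370 + 296.57 = 1782.2 kJ/kg
Q = ṁ·Δh = 99.92 kg/min × 1782.2 kJ/kg = 178080 kJ/min
|Q| = 2967.9 kW = 2.9679 MW

Q = 2.97 MW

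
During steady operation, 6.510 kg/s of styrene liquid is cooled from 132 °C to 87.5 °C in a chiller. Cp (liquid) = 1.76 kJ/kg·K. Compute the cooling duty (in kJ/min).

Q_c = 30600 kJ/min

Q = ṁ·Cp·ΔT = 6.510 × 1.76 × (87.5 − 132) = -509.86 kJ/s
Cooling duty = 30592 kJ/min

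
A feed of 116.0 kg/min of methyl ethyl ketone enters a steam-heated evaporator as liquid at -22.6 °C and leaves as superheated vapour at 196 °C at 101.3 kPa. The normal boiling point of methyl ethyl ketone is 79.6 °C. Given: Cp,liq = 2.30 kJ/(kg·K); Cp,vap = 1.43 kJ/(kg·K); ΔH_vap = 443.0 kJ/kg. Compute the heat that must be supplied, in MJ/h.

Q = 5880 MJ/h

liquid -22.6→79.6 °C: 235.06 kJ/kg
vaporisation at 79.6 °C: 443 kJ/kg
vapour 79.6→196 °C: 166.45 kJ/kg
Δh = 235.06 + 443 + 166.45 = 844.51 kJ/kg
Q = ṁ·Δh = 116.0 kg/min × 844.51 kJ/kg = 97963 kJ/min
|Q| = 1632.7 kW = 5877.8 MJ/h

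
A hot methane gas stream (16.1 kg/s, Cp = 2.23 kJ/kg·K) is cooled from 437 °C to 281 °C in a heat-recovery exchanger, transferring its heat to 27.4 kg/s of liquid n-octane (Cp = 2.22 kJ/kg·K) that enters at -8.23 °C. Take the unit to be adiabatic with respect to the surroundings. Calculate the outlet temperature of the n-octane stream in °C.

Heat released by hot stream: Q = 16.1 × 2.23 × (437 − 281) = 5600.9 kJ/s
Energy balance on cold side (adiabatic exchanger): Q = ṁ_c·Cp_c·(T_c,out − T_c,in)
T_c,out = -8.23 + 5600.9/(27.4 × 2.22) = 83.847 °C

T_c,out = 83.8 °C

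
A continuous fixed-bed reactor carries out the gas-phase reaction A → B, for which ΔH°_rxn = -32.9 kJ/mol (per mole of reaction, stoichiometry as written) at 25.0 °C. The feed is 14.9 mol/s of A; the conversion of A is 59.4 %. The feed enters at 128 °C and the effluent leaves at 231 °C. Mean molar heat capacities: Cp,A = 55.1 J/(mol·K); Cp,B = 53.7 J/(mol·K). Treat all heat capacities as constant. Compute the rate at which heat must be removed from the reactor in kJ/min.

Extent of reaction ξ = 0.594 × 14.9 = 8.8506 mol/s
Reaction term: ξ·ΔH°_rxn = 8.8506 × -32.9 = -291.18 kJ/s
Sensible, feed 128→25 °C: -84.562 kJ/s
Outlet flows (mol/s): A 6.0494, B 8.8506
Sensible, products 25→231 °C: 166.57 kJ/s
Q = ΔH = -209.18 kJ/s = -209.18 kW
Heat removed = 12551 kJ/min

Q_out = 12600 kJ/min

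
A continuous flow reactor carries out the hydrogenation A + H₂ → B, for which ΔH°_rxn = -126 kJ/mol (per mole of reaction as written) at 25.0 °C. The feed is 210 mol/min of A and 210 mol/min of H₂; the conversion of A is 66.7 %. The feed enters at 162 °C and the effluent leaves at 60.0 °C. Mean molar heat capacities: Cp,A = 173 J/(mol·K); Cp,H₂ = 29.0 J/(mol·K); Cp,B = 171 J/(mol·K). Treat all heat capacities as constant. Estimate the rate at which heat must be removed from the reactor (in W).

Extent of reaction ξ = 0.667 × 210 = 140.07 mol/min
Reaction term: ξ·ΔH°_rxn = 140.07 × -126 = -17649 kJ/min
Sensible, feed 162→25 °C: -5811.5 kJ/min
Outlet flows (mol/min): A 69.93, H₂ 69.93, B 140.07
Sensible, products 25→60.0 °C: 1332.7 kJ/min
Q = ΔH = -22128 kJ/min = -368.79 kW
Heat removed = 368790 W

Q_out = 369000 W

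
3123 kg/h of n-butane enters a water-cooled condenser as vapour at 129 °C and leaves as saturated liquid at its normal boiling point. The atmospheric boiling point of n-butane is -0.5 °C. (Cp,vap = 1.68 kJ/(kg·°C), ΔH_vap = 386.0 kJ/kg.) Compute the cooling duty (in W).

vapour 129→-0.5 °C: -217.56 kJ/kg
condensation at -0.5 °C: -386 kJ/kg
Δh = -217.56 + -386 = -603.56 kJ/kg
Q = ṁ·Δh = 3123 kg/h × -603.56 kJ/kg = -1.8849e+06 kJ/h
|Q| = 523.59 kW = 523590 W

Q_c = 524000 W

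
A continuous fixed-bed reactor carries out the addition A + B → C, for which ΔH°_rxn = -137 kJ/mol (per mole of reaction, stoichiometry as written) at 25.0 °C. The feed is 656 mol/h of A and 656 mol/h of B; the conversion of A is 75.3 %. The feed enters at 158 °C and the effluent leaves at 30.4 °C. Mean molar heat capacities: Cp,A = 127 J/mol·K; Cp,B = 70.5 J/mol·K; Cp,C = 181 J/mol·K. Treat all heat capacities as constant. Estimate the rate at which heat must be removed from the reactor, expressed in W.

Extent of reaction ξ = 0.753 × 656 = 493.97 mol/h
Reaction term: ξ·ΔH°_rxn = 493.97 × -137 = -67674 kJ/h
Sensible, feed 158→25 °C: -17231 kJ/h
Outlet flows (mol/h): A 162.03, B 162.03, C 493.97
Sensible, products 25→30.4 °C: 655.61 kJ/h
Q = ΔH = -84249 kJ/h = -23.403 kW
Heat removed = 23403 W

Q_out = 23400 W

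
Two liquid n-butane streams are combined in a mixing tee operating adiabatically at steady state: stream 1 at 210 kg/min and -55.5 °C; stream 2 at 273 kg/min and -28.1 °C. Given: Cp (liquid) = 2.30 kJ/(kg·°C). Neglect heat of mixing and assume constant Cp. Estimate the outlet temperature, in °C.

Adiabatic, steady state ⇒ Σ ṁᵢCp,ᵢ(T_out − Tᵢ) = 0
Σ ṁᵢCp,ᵢTᵢ = 210×2.30×-55.5 + 273×2.30×-28.1 = -44450
Σ ṁᵢCp,ᵢ = 210×2.30 + 273×2.30 = 1110.9
T_out = -44450 / 1110.9 = -40.013 °C

T_out = -40.0 °C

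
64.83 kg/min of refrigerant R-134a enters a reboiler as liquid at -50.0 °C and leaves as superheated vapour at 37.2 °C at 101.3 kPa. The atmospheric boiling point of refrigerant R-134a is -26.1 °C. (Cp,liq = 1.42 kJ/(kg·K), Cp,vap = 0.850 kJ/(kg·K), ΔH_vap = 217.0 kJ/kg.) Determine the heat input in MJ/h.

Q = 1190 MJ/h

liquid -50.0→-26.1 °C: 33.938 kJ/kg
vaporisation at -26.1 °C: 217 kJ/kg
vapour -26.1→37.2 °C: 53.805 kJ/kg
Δh = 33.938 + 217 + 53.805 = 304.74 kJ/kg
Q = ṁ·Δh = 64.83 kg/min × 304.74 kJ/kg = 19756 kJ/min
|Q| = 329.27 kW = 1185.4 MJ/h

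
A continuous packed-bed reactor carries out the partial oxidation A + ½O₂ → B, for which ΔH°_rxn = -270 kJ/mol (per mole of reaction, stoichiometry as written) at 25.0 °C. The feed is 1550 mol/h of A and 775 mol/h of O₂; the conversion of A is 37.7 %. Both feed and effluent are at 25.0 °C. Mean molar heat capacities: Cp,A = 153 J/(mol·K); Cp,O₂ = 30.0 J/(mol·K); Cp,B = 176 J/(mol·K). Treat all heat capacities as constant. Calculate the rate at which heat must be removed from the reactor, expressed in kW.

Q_out = 43.8 kW

Extent of reaction ξ = 0.377 × 1550 = 584.35 mol/h
Reaction term: ξ·ΔH°_rxn = 584.35 × -270 = -157770 kJ/h
Q = ΔH = -157770 kJ/h = -43.826 kW
Heat removed = 43.826 kW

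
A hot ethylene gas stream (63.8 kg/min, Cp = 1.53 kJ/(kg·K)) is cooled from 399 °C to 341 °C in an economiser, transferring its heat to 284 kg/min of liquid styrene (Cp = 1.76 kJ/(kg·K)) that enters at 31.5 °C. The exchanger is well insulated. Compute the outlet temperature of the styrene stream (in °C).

Heat released by hot stream: Q = 63.8 × 1.53 × (399 − 341) = 5661.6 kJ/min
Energy balance on cold side (adiabatic exchanger): Q = ṁ_c·Cp_c·(T_c,out − T_c,in)
T_c,out = 31.5 + 5661.6/(284 × 1.76) = 42.827 °C

T_c,out = 42.8 °C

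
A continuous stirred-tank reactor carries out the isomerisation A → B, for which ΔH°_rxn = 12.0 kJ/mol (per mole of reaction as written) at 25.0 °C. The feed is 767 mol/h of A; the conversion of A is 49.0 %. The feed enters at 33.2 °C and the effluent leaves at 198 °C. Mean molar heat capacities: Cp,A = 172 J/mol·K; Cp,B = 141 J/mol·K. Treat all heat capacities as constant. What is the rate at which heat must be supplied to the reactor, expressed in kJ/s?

Extent of reaction ξ = 0.490 × 767 = 375.83 mol/h
Reaction term: ξ·ΔH°_rxn = 375.83 × 12.0 = 4510 kJ/h
Sensible, feed 33.2→25 °C: -1081.8 kJ/h
Outlet flows (mol/h): A 391.17, B 375.83
Sensible, products 25→198 °C: 20807 kJ/h
Q = ΔH = 24235 kJ/h = 6.7321 kW
Heat supplied = 6.7321 kJ/s

Q_in = 6.73 kJ/s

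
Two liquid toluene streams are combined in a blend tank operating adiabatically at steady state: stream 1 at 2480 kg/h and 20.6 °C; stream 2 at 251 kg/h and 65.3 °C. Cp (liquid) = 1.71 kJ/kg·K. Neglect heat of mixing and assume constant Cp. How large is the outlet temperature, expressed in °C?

Adiabatic, steady state ⇒ Σ ṁᵢCp,ᵢ(T_out − Tᵢ) = 0
Σ ṁᵢCp,ᵢTᵢ = 2480×1.71×20.6 + 251×1.71×65.3 = 115390
Σ ṁᵢCp,ᵢ = 2480×1.71 + 251×1.71 = 4670
T_out = 115390 / 4670 = 24.708 °C

T_out = 24.7 °C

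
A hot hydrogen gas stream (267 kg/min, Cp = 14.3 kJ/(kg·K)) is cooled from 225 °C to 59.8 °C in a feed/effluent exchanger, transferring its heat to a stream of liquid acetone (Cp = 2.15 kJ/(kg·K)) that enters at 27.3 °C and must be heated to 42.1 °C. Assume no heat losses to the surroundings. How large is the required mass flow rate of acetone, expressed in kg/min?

Heat released by hot stream: Q = 267 × 14.3 × (225 − 59.8) = 630750 kJ/min
Energy balance on cold side (adiabatic exchanger): Q = ṁ_c·Cp_c·(T_c,out − T_c,in)
ṁ_c = 630750 / [2.15 × (42.1 − 27.3)] = 19822 kg/min

ṁ_c = 19800 kg/min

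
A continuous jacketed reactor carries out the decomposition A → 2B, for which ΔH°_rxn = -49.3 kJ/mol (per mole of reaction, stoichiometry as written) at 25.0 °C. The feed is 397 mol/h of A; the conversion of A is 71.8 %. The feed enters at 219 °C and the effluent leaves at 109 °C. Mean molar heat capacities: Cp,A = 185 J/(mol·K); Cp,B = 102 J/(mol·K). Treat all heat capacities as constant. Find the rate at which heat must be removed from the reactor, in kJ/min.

Q_out = 361 kJ/min

Extent of reaction ξ = 0.718 × 397 = 285.05 mol/h
Reaction term: ξ·ΔH°_rxn = 285.05 × -49.3 = -14053 kJ/h
Sensible, feed 219→25 °C: -14248 kJ/h
Outlet flows (mol/h): A 111.95, B 570.09
Sensible, products 25→109 °C: 6624.3 kJ/h
Q = ΔH = -21677 kJ/h = -6.0213 kW
Heat removed = 361.28 kJ/min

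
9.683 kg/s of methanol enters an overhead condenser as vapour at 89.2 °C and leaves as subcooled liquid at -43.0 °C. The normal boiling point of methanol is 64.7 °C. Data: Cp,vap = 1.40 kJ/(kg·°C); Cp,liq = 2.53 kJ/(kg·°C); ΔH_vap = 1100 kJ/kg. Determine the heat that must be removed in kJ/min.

vapour 89.2→64.7 °C: -34.3 kJ/kg
condensation at 64.7 °C: -1100 kJ/kg
liquid 64.7→-43.0 °C: -272.48 kJ/kg
Δh = -34.3 + -1100 + -272.48 = -1406.8 kJ/kg
Q = ṁ·Δh = 9.683 kg/s × -1406.8 kJ/kg = -13622 kJ/s
|Q| = 13622 kW = 817310 kJ/min

Q_c = 817000 kJ/min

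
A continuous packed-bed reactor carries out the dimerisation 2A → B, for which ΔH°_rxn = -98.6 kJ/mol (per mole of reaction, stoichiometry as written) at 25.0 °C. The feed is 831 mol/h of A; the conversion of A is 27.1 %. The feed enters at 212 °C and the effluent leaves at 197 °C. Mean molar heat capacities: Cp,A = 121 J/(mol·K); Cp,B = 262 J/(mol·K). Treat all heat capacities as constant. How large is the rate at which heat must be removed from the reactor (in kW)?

Q_out = 3.40 kW

Extent of reaction ξ = 0.271 × 831 / 2 = 112.6 mol/h
Reaction term: ξ·ΔH°_rxn = 112.6 × -98.6 = -11102 kJ/h
Sensible, feed 212→25 °C: -18803 kJ/h
Outlet flows (mol/h): A 605.8, B 112.6
Sensible, products 25→197 °C: 17682 kJ/h
Q = ΔH = -12223 kJ/h = -3.3954 kW
Heat removed = 3.3954 kW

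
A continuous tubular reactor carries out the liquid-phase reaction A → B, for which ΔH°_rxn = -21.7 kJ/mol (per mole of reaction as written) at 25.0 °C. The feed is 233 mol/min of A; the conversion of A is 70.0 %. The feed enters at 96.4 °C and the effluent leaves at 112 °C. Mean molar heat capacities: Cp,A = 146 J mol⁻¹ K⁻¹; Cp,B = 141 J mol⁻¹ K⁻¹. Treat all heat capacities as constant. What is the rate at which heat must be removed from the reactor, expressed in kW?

Extent of reaction ξ = 0.700 × 233 = 163.1 mol/min
Reaction term: ξ·ΔH°_rxn = 163.1 × -21.7 = -3539.3 kJ/min
Sensible, feed 96.4→25 °C: -2428.9 kJ/min
Outlet flows (mol/min): A 69.9, B 163.1
Sensible, products 25→112 °C: 2888.6 kJ/min
Q = ΔH = -3079.5 kJ/min = -51.326 kW
Heat removed = 51.326 kW

Q_out = 51.3 kW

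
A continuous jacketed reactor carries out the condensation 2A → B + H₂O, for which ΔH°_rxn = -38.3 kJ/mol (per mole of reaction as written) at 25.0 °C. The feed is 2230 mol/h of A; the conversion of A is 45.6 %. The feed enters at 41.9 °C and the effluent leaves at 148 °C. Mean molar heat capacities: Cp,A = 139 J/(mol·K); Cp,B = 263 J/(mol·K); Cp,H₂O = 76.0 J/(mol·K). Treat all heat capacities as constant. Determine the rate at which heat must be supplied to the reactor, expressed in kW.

Q_in = 4.79 kW

Extent of reaction ξ = 0.456 × 2230 / 2 = 508.44 mol/h
Reaction term: ξ·ΔH°_rxn = 508.44 × -38.3 = -19473 kJ/h
Sensible, feed 41.9→25 °C: -5238.5 kJ/h
Outlet flows (mol/h): A 1213.1, B 508.44, H₂O 508.44
Sensible, products 25→148 °C: 41941 kJ/h
Q = ΔH = 17229 kJ/h = 4.7859 kW
Heat supplied = 4.7859 kW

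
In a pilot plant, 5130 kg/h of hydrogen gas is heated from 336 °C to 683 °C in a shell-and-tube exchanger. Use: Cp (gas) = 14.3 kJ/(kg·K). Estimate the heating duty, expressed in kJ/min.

Q = 424000 kJ/min

Q = ṁ·Cp·ΔT = 5130 × 14.3 × (683 − 336) = 2.5456e+07 kJ/h
Converting: 2.5456e+07 / 3600 s = 7071 kW
Heating duty = 424260 kJ/min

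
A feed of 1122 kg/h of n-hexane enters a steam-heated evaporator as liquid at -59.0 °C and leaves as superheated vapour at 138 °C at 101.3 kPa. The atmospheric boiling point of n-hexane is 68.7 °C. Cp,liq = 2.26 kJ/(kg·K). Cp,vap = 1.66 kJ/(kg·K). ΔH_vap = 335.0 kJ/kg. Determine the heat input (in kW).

Q = 230 kW

liquid -59.0→68.7 °C: 288.6 kJ/kg
vaporisation at 68.7 °C: 335 kJ/kg
vapour 68.7→138 °C: 115.04 kJ/kg
Δh = 288.6 + 335 + 115.04 = 738.64 kJ/kg
Q = ṁ·Δh = 1122 kg/h × 738.64 kJ/kg = 828750 kJ/h
|Q| = 230.21 kW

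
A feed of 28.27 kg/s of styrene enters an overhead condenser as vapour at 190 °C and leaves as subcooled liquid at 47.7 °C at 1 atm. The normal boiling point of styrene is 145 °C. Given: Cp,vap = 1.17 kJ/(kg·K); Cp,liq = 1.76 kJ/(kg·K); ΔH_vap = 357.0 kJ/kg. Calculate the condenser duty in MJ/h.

Q_c = 59100 MJ/h

vapour 190→145 °C: -52.65 kJ/kg
condensation at 145 °C: -357 kJ/kg
liquid 145→47.7 °C: -171.25 kJ/kg
Δh = -52.65 + -357 + -171.25 = -580.9 kJ/kg
Q = ṁ·Δh = 28.27 kg/s × -580.9 kJ/kg = -16422 kJ/s
|Q| = 16422 kW = 59119 MJ/h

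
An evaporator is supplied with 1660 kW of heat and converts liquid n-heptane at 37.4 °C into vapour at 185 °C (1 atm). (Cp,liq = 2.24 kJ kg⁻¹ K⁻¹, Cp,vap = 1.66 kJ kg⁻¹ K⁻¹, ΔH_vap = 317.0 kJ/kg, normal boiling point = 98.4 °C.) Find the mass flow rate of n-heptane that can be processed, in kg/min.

Δh = 2.24×(98.4−37.4) + 317.0 + 1.66×(185−98.4) = 597.4 kJ/kg
Q = 1660 kW = 1660 kJ/s = 99600 kJ/min
ṁ = Q/Δh = 99600 / 597.4 = 166.72 kg/min

ṁ = 167 kg/min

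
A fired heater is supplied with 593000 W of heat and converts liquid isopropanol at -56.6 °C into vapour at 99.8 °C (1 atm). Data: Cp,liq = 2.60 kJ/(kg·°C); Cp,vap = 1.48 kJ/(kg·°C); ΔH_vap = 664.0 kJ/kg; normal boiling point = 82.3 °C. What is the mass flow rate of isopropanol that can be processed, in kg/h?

Δh = 2.60×(82.3−-56.6) + 664.0 + 1.48×(99.8−82.3) = 1051 kJ/kg
Q = 593000 W = 593 kJ/s = 2.1348e+06 kJ/h
ṁ = Q/Δh = 2.1348e+06 / 1051 = 2031.1 kg/h

ṁ = 2030 kg/h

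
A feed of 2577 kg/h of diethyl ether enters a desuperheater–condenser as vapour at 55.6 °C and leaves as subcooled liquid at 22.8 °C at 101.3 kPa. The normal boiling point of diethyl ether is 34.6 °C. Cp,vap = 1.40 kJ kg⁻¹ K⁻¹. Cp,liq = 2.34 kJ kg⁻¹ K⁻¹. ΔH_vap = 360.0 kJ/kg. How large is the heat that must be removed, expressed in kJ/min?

vapour 55.6→34.6 °C: -29.4 kJ/kg
condensation at 34.6 °C: -360 kJ/kg
liquid 34.6→22.8 °C: -27.612 kJ/kg
Δh = -29.4 + -360 + -27.612 = -417.01 kJ/kg
Q = ṁ·Δh = 2577 kg/h × -417.01 kJ/kg = -1.0746e+06 kJ/h
|Q| = 298.51 kW = 17911 kJ/min

Q_c = 17900 kJ/min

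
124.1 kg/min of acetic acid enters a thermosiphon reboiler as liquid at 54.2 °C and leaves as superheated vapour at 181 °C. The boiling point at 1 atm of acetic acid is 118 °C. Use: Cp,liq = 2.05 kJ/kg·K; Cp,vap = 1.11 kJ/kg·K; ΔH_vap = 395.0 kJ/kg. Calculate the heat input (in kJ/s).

Q = 1230 kJ/s

liquid 54.2→118 °C: 130.79 kJ/kg
vaporisation at 118 °C: 395 kJ/kg
vapour 118→181 °C: 69.93 kJ/kg
Δh = 130.79 + 395 + 69.93 = 595.72 kJ/kg
Q = ṁ·Δh = 124.1 kg/min × 595.72 kJ/kg = 73929 kJ/min
|Q| = 1232.1 kW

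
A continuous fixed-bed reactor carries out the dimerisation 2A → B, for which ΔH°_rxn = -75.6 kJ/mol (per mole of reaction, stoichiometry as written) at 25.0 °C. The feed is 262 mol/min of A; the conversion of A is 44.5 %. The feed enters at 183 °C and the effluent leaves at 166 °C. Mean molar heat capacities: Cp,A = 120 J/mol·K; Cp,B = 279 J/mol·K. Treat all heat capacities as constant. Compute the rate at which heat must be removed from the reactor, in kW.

Extent of reaction ξ = 0.445 × 262 / 2 = 58.295 mol/min
Reaction term: ξ·ΔH°_rxn = 58.295 × -75.6 = -4407.1 kJ/min
Sensible, feed 183→25 °C: -4967.5 kJ/min
Outlet flows (mol/min): A 145.41, B 58.295
Sensible, products 25→166 °C: 4753.6 kJ/min
Q = ΔH = -4621 kJ/min = -77.017 kW
Heat removed = 77.017 kW

Q_out = 77.0 kW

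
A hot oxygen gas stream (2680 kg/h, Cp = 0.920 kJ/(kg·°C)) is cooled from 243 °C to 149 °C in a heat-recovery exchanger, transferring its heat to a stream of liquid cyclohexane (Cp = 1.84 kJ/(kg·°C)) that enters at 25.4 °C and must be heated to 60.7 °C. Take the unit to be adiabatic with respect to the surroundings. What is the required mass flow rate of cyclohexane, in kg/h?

ṁ_c = 3570 kg/h

Heat released by hot stream: Q = 2680 × 0.920 × (243 − 149) = 231770 kJ/h
Energy balance on cold side (adiabatic exchanger): Q = ṁ_c·Cp_c·(T_c,out − T_c,in)
ṁ_c = 231770 / [1.84 × (60.7 − 25.4)] = 3568.3 kg/h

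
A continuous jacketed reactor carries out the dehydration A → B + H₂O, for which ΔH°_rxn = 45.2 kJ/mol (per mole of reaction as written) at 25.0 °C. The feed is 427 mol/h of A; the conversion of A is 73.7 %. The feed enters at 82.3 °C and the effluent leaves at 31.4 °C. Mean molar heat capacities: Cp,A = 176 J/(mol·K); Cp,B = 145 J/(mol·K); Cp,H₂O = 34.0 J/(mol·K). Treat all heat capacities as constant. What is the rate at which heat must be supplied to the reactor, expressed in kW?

Q_in = 2.89 kW

Extent of reaction ξ = 0.737 × 427 = 314.7 mol/h
Reaction term: ξ·ΔH°_rxn = 314.7 × 45.2 = 14224 kJ/h
Sensible, feed 82.3→25 °C: -4306.2 kJ/h
Outlet flows (mol/h): A 112.3, B 314.7, H₂O 314.7
Sensible, products 25→31.4 °C: 487.02 kJ/h
Q = ΔH = 10405 kJ/h = 2.8903 kW
Heat supplied = 2.8903 kW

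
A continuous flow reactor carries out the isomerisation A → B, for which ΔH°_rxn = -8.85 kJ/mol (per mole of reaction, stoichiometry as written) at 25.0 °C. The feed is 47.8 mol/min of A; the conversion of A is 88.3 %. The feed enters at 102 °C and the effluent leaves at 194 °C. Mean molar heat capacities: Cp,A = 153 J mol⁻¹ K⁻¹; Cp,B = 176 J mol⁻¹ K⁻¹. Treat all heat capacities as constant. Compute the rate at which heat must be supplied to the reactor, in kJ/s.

Extent of reaction ξ = 0.883 × 47.8 = 42.207 mol/min
Reaction term: ξ·ΔH°_rxn = 42.207 × -8.85 = -373.54 kJ/min
Sensible, feed 102→25 °C: -563.13 kJ/min
Outlet flows (mol/min): A 5.5926, B 42.207
Sensible, products 25→194 °C: 1400 kJ/min
Q = ΔH = 463.36 kJ/min = 7.7226 kW
Heat supplied = 7.7226 kJ/s

Q_in = 7.72 kJ/s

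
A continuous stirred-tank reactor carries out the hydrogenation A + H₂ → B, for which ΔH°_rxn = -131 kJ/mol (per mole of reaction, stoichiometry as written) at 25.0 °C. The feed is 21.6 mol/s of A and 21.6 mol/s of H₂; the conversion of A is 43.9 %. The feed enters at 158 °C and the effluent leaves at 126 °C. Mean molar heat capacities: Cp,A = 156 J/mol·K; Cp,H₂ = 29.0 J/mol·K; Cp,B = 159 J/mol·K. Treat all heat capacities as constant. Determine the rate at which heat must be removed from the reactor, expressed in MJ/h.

Q_out = 5020 MJ/h

Extent of reaction ξ = 0.439 × 21.6 = 9.4824 mol/s
Reaction term: ξ·ΔH°_rxn = 9.4824 × -131 = -1242.2 kJ/s
Sensible, feed 158→25 °C: -531.47 kJ/s
Outlet flows (mol/s): A 12.118, H₂ 12.118, B 9.4824
Sensible, products 25→126 °C: 378.7 kJ/s
Q = ΔH = -1395 kJ/s = -1395 kW
Heat removed = 5021.9 MJ/h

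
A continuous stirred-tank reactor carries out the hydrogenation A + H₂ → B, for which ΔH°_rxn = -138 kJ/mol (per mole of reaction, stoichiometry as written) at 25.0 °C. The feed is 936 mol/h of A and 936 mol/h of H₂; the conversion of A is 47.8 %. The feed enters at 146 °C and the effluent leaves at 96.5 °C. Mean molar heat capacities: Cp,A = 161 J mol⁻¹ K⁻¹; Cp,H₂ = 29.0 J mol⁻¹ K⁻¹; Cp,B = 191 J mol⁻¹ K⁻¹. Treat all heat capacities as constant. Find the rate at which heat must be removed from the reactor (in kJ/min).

Q_out = 1180 kJ/min

Extent of reaction ξ = 0.478 × 936 = 447.41 mol/h
Reaction term: ξ·ΔH°_rxn = 447.41 × -138 = -61742 kJ/h
Sensible, feed 146→25 °C: -21519 kJ/h
Outlet flows (mol/h): A 488.59, H₂ 488.59, B 447.41
Sensible, products 25→96.5 °C: 12748 kJ/h
Q = ΔH = -70513 kJ/h = -19.587 kW
Heat removed = 1175.2 kJ/min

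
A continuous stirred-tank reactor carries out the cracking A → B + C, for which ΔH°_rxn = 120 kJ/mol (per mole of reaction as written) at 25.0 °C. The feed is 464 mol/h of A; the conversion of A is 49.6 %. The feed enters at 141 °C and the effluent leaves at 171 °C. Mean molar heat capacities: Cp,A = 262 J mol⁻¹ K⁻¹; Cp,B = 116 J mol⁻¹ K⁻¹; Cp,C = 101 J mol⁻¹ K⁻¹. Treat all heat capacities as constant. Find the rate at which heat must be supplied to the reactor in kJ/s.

Q_in = 8.26 kJ/s

Extent of reaction ξ = 0.496 × 464 = 230.14 mol/h
Reaction term: ξ·ΔH°_rxn = 230.14 × 120 = 27617 kJ/h
Sensible, feed 141→25 °C: -14102 kJ/h
Outlet flows (mol/h): A 233.86, B 230.14, C 230.14
Sensible, products 25→171 °C: 16237 kJ/h
Q = ΔH = 29752 kJ/h = 8.2645 kW
Heat supplied = 8.2645 kJ/s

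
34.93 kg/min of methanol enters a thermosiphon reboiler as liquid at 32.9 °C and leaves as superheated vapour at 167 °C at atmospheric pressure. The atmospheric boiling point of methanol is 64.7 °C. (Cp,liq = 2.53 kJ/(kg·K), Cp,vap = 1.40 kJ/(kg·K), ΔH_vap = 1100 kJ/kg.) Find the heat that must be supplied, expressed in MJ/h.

Q = 2770 MJ/h

liquid 32.9→64.7 °C: 80.454 kJ/kg
vaporisation at 64.7 °C: 1100 kJ/kg
vapour 64.7→167 °C: 143.22 kJ/kg
Δh = 80.454 + 1100 + 143.22 = 1323.7 kJ/kg
Q = ṁ·Δh = 34.93 kg/min × 1323.7 kJ/kg = 46236 kJ/min
|Q| = 770.6 kW = 2774.2 MJ/h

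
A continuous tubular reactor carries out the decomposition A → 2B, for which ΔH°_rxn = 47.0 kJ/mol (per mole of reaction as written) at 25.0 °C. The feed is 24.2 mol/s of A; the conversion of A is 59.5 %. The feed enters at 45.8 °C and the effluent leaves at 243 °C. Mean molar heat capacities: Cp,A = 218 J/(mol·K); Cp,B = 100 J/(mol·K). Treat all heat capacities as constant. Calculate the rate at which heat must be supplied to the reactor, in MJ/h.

Extent of reaction ξ = 0.595 × 24.2 = 14.399 mol/s
Reaction term: ξ·ΔH°_rxn = 14.399 × 47.0 = 676.75 kJ/s
Sensible, feed 45.8→25 °C: -109.73 kJ/s
Outlet flows (mol/s): A 9.801, B 28.798
Sensible, products 25→243 °C: 1093.6 kJ/s
Q = ΔH = 1660.6 kJ/s = 1660.6 kW
Heat supplied = 5978.2 MJ/h

Q_in = 5980 MJ/h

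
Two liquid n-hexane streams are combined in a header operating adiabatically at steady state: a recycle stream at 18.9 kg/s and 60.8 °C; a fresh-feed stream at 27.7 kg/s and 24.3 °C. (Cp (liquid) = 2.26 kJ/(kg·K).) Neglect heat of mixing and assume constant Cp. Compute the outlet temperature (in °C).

T_out = 39.1 °C

Adiabatic, steady state ⇒ Σ ṁᵢCp,ᵢ(T_out − Tᵢ) = 0
T_out = Σ ṁᵢCp,ᵢTᵢ / Σ ṁᵢCp,ᵢ
      = 4118.2 / 105.32 = 39.104 °C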